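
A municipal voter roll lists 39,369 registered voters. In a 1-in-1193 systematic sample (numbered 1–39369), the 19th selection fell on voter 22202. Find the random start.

k = 1193
r = 22202 − (19−1)×1193 = 22202 − 21474 = 728

728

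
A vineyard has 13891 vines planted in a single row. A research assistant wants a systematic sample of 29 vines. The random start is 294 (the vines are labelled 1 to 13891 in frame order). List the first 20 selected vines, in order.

294, 773, 1252, 1731, 2210, 2689, 3168, 3647, 4126, 4605, 5084, 5563, 6042, 6521, 7000, 7479, 7958, 8437, 8916, 9395

k = N/n = 13891/29 = 479
vine 1: 294
vine 2: 294 + 479 = 773
vine 3: 773 + 479 = 1252
vine 4: 1252 + 479 = 1731
vine 5: 1731 + 479 = 2210
vine 6: 2210 + 479 = 2689
vine 7: 2689 + 479 = 3168
vine 8: 3168 + 479 = 3647
vine 9: 3647 + 479 = 4126
vine 10: 4126 + 479 = 4605
vine 11: 4605 + 479 = 5084
vine 12: 5084 + 479 = 5563
vine 13: 5563 + 479 = 6042
vine 14: 6042 + 479 = 6521
vine 15: 6521 + 479 = 7000
vine 16: 7000 + 479 = 7479
vine 17: 7479 + 479 = 7958
vine 18: 7958 + 479 = 8437
vine 19: 8437 + 479 = 8916
vine 20: 8916 + 479 = 9395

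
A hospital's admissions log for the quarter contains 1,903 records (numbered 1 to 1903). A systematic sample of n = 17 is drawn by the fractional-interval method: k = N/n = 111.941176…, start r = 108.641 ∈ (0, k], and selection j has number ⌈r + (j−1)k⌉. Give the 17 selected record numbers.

j=1: r + 0k = 108.641 → ⌈·⌉ = 109
j=2: r + 1k = 220.582176… → ⌈·⌉ = 221
j=3: r + 2k = 332.523352… → ⌈·⌉ = 333
j=4: r + 3k = 444.464529… → ⌈·⌉ = 445
j=5: r + 4k = 556.405705… → ⌈·⌉ = 557
j=6: r + 5k = 668.346882… → ⌈·⌉ = 669
j=7: r + 6k = 780.288058… → ⌈·⌉ = 781
j=8: r + 7k = 892.229235… → ⌈·⌉ = 893
j=9: r + 8k = 1004.170411… → ⌈·⌉ = 1005
j=10: r + 9k = 1116.111588… → ⌈·⌉ = 1117
j=11: r + 10k = 1228.052764… → ⌈·⌉ = 1229
j=12: r + 11k = 1339.993941… → ⌈·⌉ = 1340
j=13: r + 12k = 1451.935117… → ⌈·⌉ = 1452
j=14: r + 13k = 1563.876294… → ⌈·⌉ = 1564
j=15: r + 14k = 1675.817470… → ⌈·⌉ = 1676
j=16: r + 15k = 1787.758647… → ⌈·⌉ = 1788
j=17: r + 16k = 1899.699823… → ⌈·⌉ = 1900

109, 221, 333, 445, 557, 669, 781, 893, 1005, 1117, 1229, 1340, 1452, 1564, 1676, 1788, 1900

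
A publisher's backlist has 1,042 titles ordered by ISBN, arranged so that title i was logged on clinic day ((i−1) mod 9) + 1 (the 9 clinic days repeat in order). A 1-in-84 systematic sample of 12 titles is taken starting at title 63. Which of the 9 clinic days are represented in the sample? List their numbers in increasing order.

Consecutive selections differ by k = 84, so their clinic day numbers differ by 84 mod 9 = 3.
gcd(84, 9) = 3, so the sample visits 9/3 = 3 distinct residues mod 9.
Start 63 is clinic day 9; the clinic days hit are 3, 6, 9.

3, 6, 9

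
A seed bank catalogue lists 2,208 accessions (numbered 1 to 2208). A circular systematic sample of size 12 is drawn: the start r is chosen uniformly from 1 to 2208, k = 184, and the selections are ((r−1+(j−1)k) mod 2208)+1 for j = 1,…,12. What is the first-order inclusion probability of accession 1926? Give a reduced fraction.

1/184

For each position j, as r ranges over 1…2208 the j-th selection hits every accession exactly once, so accession 1926 is selected for exactly 12 of the 2208 starts.
Inclusion probability = 12/2208 = 1/184.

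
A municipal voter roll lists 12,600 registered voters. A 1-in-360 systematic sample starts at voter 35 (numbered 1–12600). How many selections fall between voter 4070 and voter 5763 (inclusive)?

k = 360
First selection ≥ 4070: 35 + ⌈(4070−35)/360⌉·360 = 35 + 12×360 = 4355
Last selection ≤ 5763: 35 + ⌊(5763−35)/360⌋·360 = 35 + 15×360 = 5435
Count = 15 − 12 + 1 = 4

4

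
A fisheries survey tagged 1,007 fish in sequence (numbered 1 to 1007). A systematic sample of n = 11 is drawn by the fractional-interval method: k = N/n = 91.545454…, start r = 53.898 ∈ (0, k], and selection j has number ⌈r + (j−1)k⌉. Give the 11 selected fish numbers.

j=1: r + 0k = 53.898 → ⌈·⌉ = 54
j=2: r + 1k = 145.443454… → ⌈·⌉ = 146
j=3: r + 2k = 236.988909… → ⌈·⌉ = 237
j=4: r + 3k = 328.534363… → ⌈·⌉ = 329
j=5: r + 4k = 420.079818… → ⌈·⌉ = 421
j=6: r + 5k = 511.625272… → ⌈·⌉ = 512
j=7: r + 6k = 603.170727… → ⌈·⌉ = 604
j=8: r + 7k = 694.716181… → ⌈·⌉ = 695
j=9: r + 8k = 786.261636… → ⌈·⌉ = 787
j=10: r + 9k = 877.807090… → ⌈·⌉ = 878
j=11: r + 10k = 969.352545… → ⌈·⌉ = 970

54, 146, 237, 329, 421, 512, 604, 695, 787, 878, 970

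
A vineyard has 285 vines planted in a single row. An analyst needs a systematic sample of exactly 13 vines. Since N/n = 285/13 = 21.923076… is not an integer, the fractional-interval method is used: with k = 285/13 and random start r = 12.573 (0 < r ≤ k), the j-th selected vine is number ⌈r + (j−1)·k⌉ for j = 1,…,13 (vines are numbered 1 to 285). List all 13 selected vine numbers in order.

j=1: r + 0k = 12.573 → ⌈·⌉ = 13
j=2: r + 1k = 34.496076… → ⌈·⌉ = 35
j=3: r + 2k = 56.419153… → ⌈·⌉ = 57
j=4: r + 3k = 78.342230… → ⌈·⌉ = 79
j=5: r + 4k = 100.265307… → ⌈·⌉ = 101
j=6: r + 5k = 122.188384… → ⌈·⌉ = 123
j=7: r + 6k = 144.111461… → ⌈·⌉ = 145
j=8: r + 7k = 166.034538… → ⌈·⌉ = 167
j=9: r + 8k = 187.957615… → ⌈·⌉ = 188
j=10: r + 9k = 209.880692… → ⌈·⌉ = 210
j=11: r + 10k = 231.803769… → ⌈·⌉ = 232
j=12: r + 11k = 253.726846… → ⌈·⌉ = 254
j=13: r + 12k = 275.649923… → ⌈·⌉ = 276

13, 35, 57, 79, 101, 123, 145, 167, 188, 210, 232, 254, 276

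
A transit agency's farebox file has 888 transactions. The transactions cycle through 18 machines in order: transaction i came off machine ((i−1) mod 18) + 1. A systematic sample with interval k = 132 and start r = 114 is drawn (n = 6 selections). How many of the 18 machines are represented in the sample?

Consecutive selections differ by k = 132, so their machine numbers differ by 132 mod 18 = 6.
gcd(132, 18) = 6, so the sample visits 18/6 = 3 distinct residues mod 18.
Start 114 is machine 6; the machines hit are 6, 12, 18.

3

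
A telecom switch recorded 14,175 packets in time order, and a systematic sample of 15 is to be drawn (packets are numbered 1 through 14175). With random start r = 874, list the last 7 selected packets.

k = N/n = 14175/15 = 945
9th selection = 874 + 8×945 = 8434
10th: 8434 + 945 = 9379
11th: 9379 + 945 = 10324
12th: 10324 + 945 = 11269
13th: 11269 + 945 = 12214
14th: 12214 + 945 = 13159
15th: 13159 + 945 = 14104

8434, 9379, 10324, 11269, 12214, 13159, 14104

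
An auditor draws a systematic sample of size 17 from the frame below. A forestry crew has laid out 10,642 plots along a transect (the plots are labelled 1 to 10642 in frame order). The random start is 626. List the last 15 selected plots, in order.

k = N/n = 10642/17 = 626
3rd selection = 626 + 2×626 = 1878
4th: 1878 + 626 = 2504
5th: 2504 + 626 = 3130
6th: 3130 + 626 = 3756
7th: 3756 + 626 = 4382
8th: 4382 + 626 = 5008
9th: 5008 + 626 = 5634
10th: 5634 + 626 = 6260
11th: 6260 + 626 = 6886
12th: 6886 + 626 = 7512
13th: 7512 + 626 = 8138
14th: 8138 + 626 = 8764
15th: 8764 + 626 = 9390
16th: 9390 + 626 = 10016
17th: 10016 + 626 = 10642

1878, 2504, 3130, 3756, 4382, 5008, 5634, 6260, 6886, 7512, 8138, 8764, 9390, 10016, 10642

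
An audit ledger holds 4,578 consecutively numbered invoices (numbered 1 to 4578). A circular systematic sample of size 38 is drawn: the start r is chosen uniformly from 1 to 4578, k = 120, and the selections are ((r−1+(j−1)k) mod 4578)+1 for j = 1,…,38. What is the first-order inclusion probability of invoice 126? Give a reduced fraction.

19/2289

For each position j, as r ranges over 1…4578 the j-th selection hits every invoice exactly once, so invoice 126 is selected for exactly 38 of the 4578 starts.
Inclusion probability = 38/4578 = 19/2289.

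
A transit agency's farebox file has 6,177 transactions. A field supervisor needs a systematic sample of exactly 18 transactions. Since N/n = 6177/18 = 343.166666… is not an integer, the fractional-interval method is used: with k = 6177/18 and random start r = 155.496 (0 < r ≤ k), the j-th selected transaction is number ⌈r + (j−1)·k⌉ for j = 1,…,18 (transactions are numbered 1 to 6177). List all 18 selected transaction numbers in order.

j=1: r + 0k = 155.496 → ⌈·⌉ = 156
j=2: r + 1k = 498.662666… → ⌈·⌉ = 499
j=3: r + 2k = 841.829333… → ⌈·⌉ = 842
j=4: r + 3k = 1184.996 → ⌈·⌉ = 1185
j=5: r + 4k = 1528.162666… → ⌈·⌉ = 1529
j=6: r + 5k = 1871.329333… → ⌈·⌉ = 1872
j=7: r + 6k = 2214.496 → ⌈·⌉ = 2215
j=8: r + 7k = 2557.662666… → ⌈·⌉ = 2558
j=9: r + 8k = 2900.829333… → ⌈·⌉ = 2901
j=10: r + 9k = 3243.996 → ⌈·⌉ = 3244
j=11: r + 10k = 3587.162666… → ⌈·⌉ = 3588
j=12: r + 11k = 3930.329333… → ⌈·⌉ = 3931
j=13: r + 12k = 4273.496 → ⌈·⌉ = 4274
j=14: r + 13k = 4616.662666… → ⌈·⌉ = 4617
j=15: r + 14k = 4959.829333… → ⌈·⌉ = 4960
j=16: r + 15k = 5302.996 → ⌈·⌉ = 5303
j=17: r + 16k = 5646.162666… → ⌈·⌉ = 5647
j=18: r + 17k = 5989.329333… → ⌈·⌉ = 5990

156, 499, 842, 1185, 1529, 1872, 2215, 2558, 2901, 3244, 3588, 3931, 4274, 4617, 4960, 5303, 5647, 5990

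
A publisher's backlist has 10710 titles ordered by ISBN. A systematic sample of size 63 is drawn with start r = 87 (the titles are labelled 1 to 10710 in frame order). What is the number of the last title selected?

k = 10710/63 = 170
63rd selection = r + (63−1)·k = 87 + 62×170 = 87 + 10540 = 10627

10627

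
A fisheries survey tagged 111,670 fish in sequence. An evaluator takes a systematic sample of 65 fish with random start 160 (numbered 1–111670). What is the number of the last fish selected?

110112

k = 111670/65 = 1718
65th selection = r + (65−1)·k = 160 + 64×1718 = 160 + 109952 = 110112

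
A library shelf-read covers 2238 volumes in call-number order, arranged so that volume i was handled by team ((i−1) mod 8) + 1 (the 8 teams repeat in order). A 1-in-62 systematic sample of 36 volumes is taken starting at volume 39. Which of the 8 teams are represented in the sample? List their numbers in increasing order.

1, 3, 5, 7

Consecutive selections differ by k = 62, so their team numbers differ by 62 mod 8 = 6.
gcd(62, 8) = 2, so the sample visits 8/2 = 4 distinct residues mod 8.
Start 39 is team 7; the teams hit are 1, 3, 5, 7.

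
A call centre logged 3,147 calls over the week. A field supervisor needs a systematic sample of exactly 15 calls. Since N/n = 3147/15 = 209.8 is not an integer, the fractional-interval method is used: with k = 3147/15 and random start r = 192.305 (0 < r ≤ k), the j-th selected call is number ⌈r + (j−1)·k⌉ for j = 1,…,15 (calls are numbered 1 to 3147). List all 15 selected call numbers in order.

193, 403, 612, 822, 1032, 1242, 1452, 1661, 1871, 2081, 2291, 2501, 2710, 2920, 3130

j=1: r + 0k = 192.305 → ⌈·⌉ = 193
j=2: r + 1k = 402.105 → ⌈·⌉ = 403
j=3: r + 2k = 611.905 → ⌈·⌉ = 612
j=4: r + 3k = 821.705 → ⌈·⌉ = 822
j=5: r + 4k = 1031.505 → ⌈·⌉ = 1032
j=6: r + 5k = 1241.305 → ⌈·⌉ = 1242
j=7: r + 6k = 1451.105 → ⌈·⌉ = 1452
j=8: r + 7k = 1660.905 → ⌈·⌉ = 1661
j=9: r + 8k = 1870.705 → ⌈·⌉ = 1871
j=10: r + 9k = 2080.505 → ⌈·⌉ = 2081
j=11: r + 10k = 2290.305 → ⌈·⌉ = 2291
j=12: r + 11k = 2500.105 → ⌈·⌉ = 2501
j=13: r + 12k = 2709.905 → ⌈·⌉ = 2710
j=14: r + 13k = 2919.705 → ⌈·⌉ = 2920
j=15: r + 14k = 3129.505 → ⌈·⌉ = 3130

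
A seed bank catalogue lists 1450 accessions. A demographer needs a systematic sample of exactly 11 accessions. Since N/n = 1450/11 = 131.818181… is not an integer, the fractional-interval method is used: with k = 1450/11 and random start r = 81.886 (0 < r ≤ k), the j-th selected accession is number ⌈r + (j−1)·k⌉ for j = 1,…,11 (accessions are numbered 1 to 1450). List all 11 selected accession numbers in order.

j=1: r + 0k = 81.886 → ⌈·⌉ = 82
j=2: r + 1k = 213.704181… → ⌈·⌉ = 214
j=3: r + 2k = 345.522363… → ⌈·⌉ = 346
j=4: r + 3k = 477.340545… → ⌈·⌉ = 478
j=5: r + 4k = 609.158727… → ⌈·⌉ = 610
j=6: r + 5k = 740.976909… → ⌈·⌉ = 741
j=7: r + 6k = 872.795090… → ⌈·⌉ = 873
j=8: r + 7k = 1004.613272… → ⌈·⌉ = 1005
j=9: r + 8k = 1136.431454… → ⌈·⌉ = 1137
j=10: r + 9k = 1268.249636… → ⌈·⌉ = 1269
j=11: r + 10k = 1400.067818… → ⌈·⌉ = 1401

82, 214, 346, 478, 610, 741, 873, 1005, 1137, 1269, 1401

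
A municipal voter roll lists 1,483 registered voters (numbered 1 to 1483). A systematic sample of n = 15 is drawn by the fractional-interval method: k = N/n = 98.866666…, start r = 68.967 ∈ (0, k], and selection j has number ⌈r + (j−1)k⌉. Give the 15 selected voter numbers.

j=1: r + 0k = 68.967 → ⌈·⌉ = 69
j=2: r + 1k = 167.833666… → ⌈·⌉ = 168
j=3: r + 2k = 266.700333… → ⌈·⌉ = 267
j=4: r + 3k = 365.567 → ⌈·⌉ = 366
j=5: r + 4k = 464.433666… → ⌈·⌉ = 465
j=6: r + 5k = 563.300333… → ⌈·⌉ = 564
j=7: r + 6k = 662.167 → ⌈·⌉ = 663
j=8: r + 7k = 761.033666… → ⌈·⌉ = 762
j=9: r + 8k = 859.900333… → ⌈·⌉ = 860
j=10: r + 9k = 958.767 → ⌈·⌉ = 959
j=11: r + 10k = 1057.633666… → ⌈·⌉ = 1058
j=12: r + 11k = 1156.500333… → ⌈·⌉ = 1157
j=13: r + 12k = 1255.367 → ⌈·⌉ = 1256
j=14: r + 13k = 1354.233666… → ⌈·⌉ = 1355
j=15: r + 14k = 1453.100333… → ⌈·⌉ = 1454

69, 168, 267, 366, 465, 564, 663, 762, 860, 959, 1058, 1157, 1256, 1355, 1454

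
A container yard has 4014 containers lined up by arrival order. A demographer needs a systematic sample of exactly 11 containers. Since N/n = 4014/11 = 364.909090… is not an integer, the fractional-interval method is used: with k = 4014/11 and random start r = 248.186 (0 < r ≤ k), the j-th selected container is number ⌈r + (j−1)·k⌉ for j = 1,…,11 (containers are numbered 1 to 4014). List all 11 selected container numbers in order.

249, 614, 979, 1343, 1708, 2073, 2438, 2803, 3168, 3533, 3898

j=1: r + 0k = 248.186 → ⌈·⌉ = 249
j=2: r + 1k = 613.095090… → ⌈·⌉ = 614
j=3: r + 2k = 978.004181… → ⌈·⌉ = 979
j=4: r + 3k = 1342.913272… → ⌈·⌉ = 1343
j=5: r + 4k = 1707.822363… → ⌈·⌉ = 1708
j=6: r + 5k = 2072.731454… → ⌈·⌉ = 2073
j=7: r + 6k = 2437.640545… → ⌈·⌉ = 2438
j=8: r + 7k = 2802.549636… → ⌈·⌉ = 2803
j=9: r + 8k = 3167.458727… → ⌈·⌉ = 3168
j=10: r + 9k = 3532.367818… → ⌈·⌉ = 3533
j=11: r + 10k = 3897.276909… → ⌈·⌉ = 3898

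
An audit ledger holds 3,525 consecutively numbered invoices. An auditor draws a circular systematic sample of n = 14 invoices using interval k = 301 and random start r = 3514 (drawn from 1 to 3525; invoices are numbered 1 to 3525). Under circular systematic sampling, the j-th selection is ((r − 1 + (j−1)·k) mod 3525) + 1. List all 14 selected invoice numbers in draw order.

Selection 1: 3514
Selection 2: 3514 + 301 = 3815 → 3815 − 3525 = 290
Selection 3: 290 + 301 = 591
Selection 4: 591 + 301 = 892
Selection 5: 892 + 301 = 1193
Selection 6: 1193 + 301 = 1494
Selection 7: 1494 + 301 = 1795
Selection 8: 1795 + 301 = 2096
Selection 9: 2096 + 301 = 2397
Selection 10: 2397 + 301 = 2698
Selection 11: 2698 + 301 = 2999
Selection 12: 2999 + 301 = 3300
Selection 13: 3300 + 301 = 3601 → 3601 − 3525 = 76
Selection 14: 76 + 301 = 377

3514, 290, 591, 892, 1193, 1494, 1795, 2096, 2397, 2698, 2999, 3300, 76, 377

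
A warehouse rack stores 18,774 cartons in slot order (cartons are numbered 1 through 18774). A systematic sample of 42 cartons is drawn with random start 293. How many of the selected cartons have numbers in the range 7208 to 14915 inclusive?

17

k = 18774/42 = 447
First selection ≥ 7208: 293 + ⌈(7208−293)/447⌉·447 = 293 + 16×447 = 7445
Last selection ≤ 14915: 293 + ⌊(14915−293)/447⌋·447 = 293 + 32×447 = 14597
Count = 32 − 16 + 1 = 17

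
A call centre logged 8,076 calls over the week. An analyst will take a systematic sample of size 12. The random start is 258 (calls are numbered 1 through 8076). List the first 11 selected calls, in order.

258, 931, 1604, 2277, 2950, 3623, 4296, 4969, 5642, 6315, 6988

k = N/n = 8076/12 = 673
call 1: 258
call 2: 258 + 673 = 931
call 3: 931 + 673 = 1604
call 4: 1604 + 673 = 2277
call 5: 2277 + 673 = 2950
call 6: 2950 + 673 = 3623
call 7: 3623 + 673 = 4296
call 8: 4296 + 673 = 4969
call 9: 4969 + 673 = 5642
call 10: 5642 + 673 = 6315
call 11: 6315 + 673 = 6988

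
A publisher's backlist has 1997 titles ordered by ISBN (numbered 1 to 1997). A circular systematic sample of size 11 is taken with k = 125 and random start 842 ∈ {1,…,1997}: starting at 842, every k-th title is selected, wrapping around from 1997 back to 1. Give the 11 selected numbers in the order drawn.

Selection 1: 842
Selection 2: 842 + 125 = 967
Selection 3: 967 + 125 = 1092
Selection 4: 1092 + 125 = 1217
Selection 5: 1217 + 125 = 1342
Selection 6: 1342 + 125 = 1467
Selection 7: 1467 + 125 = 1592
Selection 8: 1592 + 125 = 1717
Selection 9: 1717 + 125 = 1842
Selection 10: 1842 + 125 = 1967
Selection 11: 1967 + 125 = 2092 → 2092 − 1997 = 95

842, 967, 1092, 1217, 1342, 1467, 1592, 1717, 1842, 1967, 95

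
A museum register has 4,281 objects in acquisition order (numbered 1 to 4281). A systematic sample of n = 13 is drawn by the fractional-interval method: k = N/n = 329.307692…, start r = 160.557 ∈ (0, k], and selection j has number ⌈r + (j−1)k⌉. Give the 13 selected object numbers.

161, 490, 820, 1149, 1478, 1808, 2137, 2466, 2796, 3125, 3454, 3783, 4113

j=1: r + 0k = 160.557 → ⌈·⌉ = 161
j=2: r + 1k = 489.864692… → ⌈·⌉ = 490
j=3: r + 2k = 819.172384… → ⌈·⌉ = 820
j=4: r + 3k = 1148.480076… → ⌈·⌉ = 1149
j=5: r + 4k = 1477.787769… → ⌈·⌉ = 1478
j=6: r + 5k = 1807.095461… → ⌈·⌉ = 1808
j=7: r + 6k = 2136.403153… → ⌈·⌉ = 2137
j=8: r + 7k = 2465.710846… → ⌈·⌉ = 2466
j=9: r + 8k = 2795.018538… → ⌈·⌉ = 2796
j=10: r + 9k = 3124.326230… → ⌈·⌉ = 3125
j=11: r + 10k = 3453.633923… → ⌈·⌉ = 3454
j=12: r + 11k = 3782.941615… → ⌈·⌉ = 3783
j=13: r + 12k = 4112.249307… → ⌈·⌉ = 4113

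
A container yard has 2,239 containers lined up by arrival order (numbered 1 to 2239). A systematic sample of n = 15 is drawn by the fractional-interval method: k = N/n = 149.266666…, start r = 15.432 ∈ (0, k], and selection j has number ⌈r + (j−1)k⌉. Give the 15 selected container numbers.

16, 165, 314, 464, 613, 762, 912, 1061, 1210, 1359, 1509, 1658, 1807, 1956, 2106

j=1: r + 0k = 15.432 → ⌈·⌉ = 16
j=2: r + 1k = 164.698666… → ⌈·⌉ = 165
j=3: r + 2k = 313.965333… → ⌈·⌉ = 314
j=4: r + 3k = 463.232 → ⌈·⌉ = 464
j=5: r + 4k = 612.498666… → ⌈·⌉ = 613
j=6: r + 5k = 761.765333… → ⌈·⌉ = 762
j=7: r + 6k = 911.032 → ⌈·⌉ = 912
j=8: r + 7k = 1060.298666… → ⌈·⌉ = 1061
j=9: r + 8k = 1209.565333… → ⌈·⌉ = 1210
j=10: r + 9k = 1358.832 → ⌈·⌉ = 1359
j=11: r + 10k = 1508.098666… → ⌈·⌉ = 1509
j=12: r + 11k = 1657.365333… → ⌈·⌉ = 1658
j=13: r + 12k = 1806.632 → ⌈·⌉ = 1807
j=14: r + 13k = 1955.898666… → ⌈·⌉ = 1956
j=15: r + 14k = 2105.165333… → ⌈·⌉ = 2106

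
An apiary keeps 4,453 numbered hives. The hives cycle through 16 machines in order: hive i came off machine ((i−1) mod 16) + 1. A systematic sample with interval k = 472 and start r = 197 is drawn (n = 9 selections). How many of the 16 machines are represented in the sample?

2

Consecutive selections differ by k = 472, so their machine numbers differ by 472 mod 16 = 8.
gcd(472, 16) = 8, so the sample visits 16/8 = 2 distinct residues mod 16.
Start 197 is machine 5; the machines hit are 5, 13.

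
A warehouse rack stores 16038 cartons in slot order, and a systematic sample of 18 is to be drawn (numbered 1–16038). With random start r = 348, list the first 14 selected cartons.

348, 1239, 2130, 3021, 3912, 4803, 5694, 6585, 7476, 8367, 9258, 10149, 11040, 11931

k = N/n = 16038/18 = 891
carton 1: 348
carton 2: 348 + 891 = 1239
carton 3: 1239 + 891 = 2130
carton 4: 2130 + 891 = 3021
carton 5: 3021 + 891 = 3912
carton 6: 3912 + 891 = 4803
carton 7: 4803 + 891 = 5694
carton 8: 5694 + 891 = 6585
carton 9: 6585 + 891 = 7476
carton 10: 7476 + 891 = 8367
carton 11: 8367 + 891 = 9258
carton 12: 9258 + 891 = 10149
carton 13: 10149 + 891 = 11040
carton 14: 11040 + 891 = 11931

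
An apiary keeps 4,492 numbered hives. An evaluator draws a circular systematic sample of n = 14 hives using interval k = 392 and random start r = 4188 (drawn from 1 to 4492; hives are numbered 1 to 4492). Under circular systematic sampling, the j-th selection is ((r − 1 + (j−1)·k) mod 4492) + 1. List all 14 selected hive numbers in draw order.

Selection 1: 4188
Selection 2: 4188 + 392 = 4580 → 4580 − 4492 = 88
Selection 3: 88 + 392 = 480
Selection 4: 480 + 392 = 872
Selection 5: 872 + 392 = 1264
Selection 6: 1264 + 392 = 1656
Selection 7: 1656 + 392 = 2048
Selection 8: 2048 + 392 = 2440
Selection 9: 2440 + 392 = 2832
Selection 10: 2832 + 392 = 3224
Selection 11: 3224 + 392 = 3616
Selection 12: 3616 + 392 = 4008
Selection 13: 4008 + 392 = 4400
Selection 14: 4400 + 392 = 4792 → 4792 − 4492 = 300

4188, 88, 480, 872, 1264, 1656, 2048, 2440, 2832, 3224, 3616, 4008, 4400, 300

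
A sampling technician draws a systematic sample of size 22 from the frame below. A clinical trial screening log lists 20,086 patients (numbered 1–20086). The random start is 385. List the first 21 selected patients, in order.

385, 1298, 2211, 3124, 4037, 4950, 5863, 6776, 7689, 8602, 9515, 10428, 11341, 12254, 13167, 14080, 14993, 15906, 16819, 17732, 18645

k = N/n = 20086/22 = 913
patient 1: 385
patient 2: 385 + 913 = 1298
patient 3: 1298 + 913 = 2211
patient 4: 2211 + 913 = 3124
patient 5: 3124 + 913 = 4037
patient 6: 4037 + 913 = 4950
patient 7: 4950 + 913 = 5863
patient 8: 5863 + 913 = 6776
patient 9: 6776 + 913 = 7689
patient 10: 7689 + 913 = 8602
patient 11: 8602 + 913 = 9515
patient 12: 9515 + 913 = 10428
patient 13: 10428 + 913 = 11341
patient 14: 11341 + 913 = 12254
patient 15: 12254 + 913 = 13167
patient 16: 13167 + 913 = 14080
patient 17: 14080 + 913 = 14993
patient 18: 14993 + 913 = 15906
patient 19: 15906 + 913 = 16819
patient 20: 16819 + 913 = 17732
patient 21: 17732 + 913 = 18645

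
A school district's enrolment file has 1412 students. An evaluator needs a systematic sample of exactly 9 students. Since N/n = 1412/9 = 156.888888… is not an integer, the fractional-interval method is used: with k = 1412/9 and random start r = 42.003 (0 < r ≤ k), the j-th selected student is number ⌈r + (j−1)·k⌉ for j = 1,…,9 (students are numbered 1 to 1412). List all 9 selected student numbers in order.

43, 199, 356, 513, 670, 827, 984, 1141, 1298

j=1: r + 0k = 42.003 → ⌈·⌉ = 43
j=2: r + 1k = 198.891888… → ⌈·⌉ = 199
j=3: r + 2k = 355.780777… → ⌈·⌉ = 356
j=4: r + 3k = 512.669666… → ⌈·⌉ = 513
j=5: r + 4k = 669.558555… → ⌈·⌉ = 670
j=6: r + 5k = 826.447444… → ⌈·⌉ = 827
j=7: r + 6k = 983.336333… → ⌈·⌉ = 984
j=8: r + 7k = 1140.225222… → ⌈·⌉ = 1141
j=9: r + 8k = 1297.114111… → ⌈·⌉ = 1298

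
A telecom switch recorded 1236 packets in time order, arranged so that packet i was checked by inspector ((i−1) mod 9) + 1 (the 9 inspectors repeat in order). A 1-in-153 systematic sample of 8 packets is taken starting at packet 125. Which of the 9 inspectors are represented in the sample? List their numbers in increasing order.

8

Consecutive selections differ by k = 153, so their inspector numbers differ by 153 mod 9 = 0.
gcd(153, 9) = 9, so the sample visits 9/9 = 1 distinct residues mod 9.
Start 125 is inspector 8; the inspectors hit are 8.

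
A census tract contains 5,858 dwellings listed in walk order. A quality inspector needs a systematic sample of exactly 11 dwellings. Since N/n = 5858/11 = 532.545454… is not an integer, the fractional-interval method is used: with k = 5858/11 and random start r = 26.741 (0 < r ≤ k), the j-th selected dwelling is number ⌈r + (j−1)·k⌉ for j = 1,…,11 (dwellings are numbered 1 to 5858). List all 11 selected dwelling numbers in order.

27, 560, 1092, 1625, 2157, 2690, 3223, 3755, 4288, 4820, 5353

j=1: r + 0k = 26.741 → ⌈·⌉ = 27
j=2: r + 1k = 559.286454… → ⌈·⌉ = 560
j=3: r + 2k = 1091.831909… → ⌈·⌉ = 1092
j=4: r + 3k = 1624.377363… → ⌈·⌉ = 1625
j=5: r + 4k = 2156.922818… → ⌈·⌉ = 2157
j=6: r + 5k = 2689.468272… → ⌈·⌉ = 2690
j=7: r + 6k = 3222.013727… → ⌈·⌉ = 3223
j=8: r + 7k = 3754.559181… → ⌈·⌉ = 3755
j=9: r + 8k = 4287.104636… → ⌈·⌉ = 4288
j=10: r + 9k = 4819.650090… → ⌈·⌉ = 4820
j=11: r + 10k = 5352.195545… → ⌈·⌉ = 5353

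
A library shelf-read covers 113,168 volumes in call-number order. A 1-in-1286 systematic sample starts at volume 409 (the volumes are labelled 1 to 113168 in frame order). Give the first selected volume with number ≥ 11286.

k = 1286
Steps past start: ⌈(11286 − 409)/1286⌉ = ⌈10877/1286⌉ = 9
Selected volume: 409 + 9×1286 = 11983

11983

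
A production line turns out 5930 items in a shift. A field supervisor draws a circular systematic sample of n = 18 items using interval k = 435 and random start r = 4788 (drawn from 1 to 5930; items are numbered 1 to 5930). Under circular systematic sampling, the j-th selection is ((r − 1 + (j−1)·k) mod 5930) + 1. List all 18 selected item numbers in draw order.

4788, 5223, 5658, 163, 598, 1033, 1468, 1903, 2338, 2773, 3208, 3643, 4078, 4513, 4948, 5383, 5818, 323

Selection 1: 4788
Selection 2: 4788 + 435 = 5223
Selection 3: 5223 + 435 = 5658
Selection 4: 5658 + 435 = 6093 → 6093 − 5930 = 163
Selection 5: 163 + 435 = 598
Selection 6: 598 + 435 = 1033
Selection 7: 1033 + 435 = 1468
Selection 8: 1468 + 435 = 1903
Selection 9: 1903 + 435 = 2338
Selection 10: 2338 + 435 = 2773
Selection 11: 2773 + 435 = 3208
Selection 12: 3208 + 435 = 3643
Selection 13: 3643 + 435 = 4078
Selection 14: 4078 + 435 = 4513
Selection 15: 4513 + 435 = 4948
Selection 16: 4948 + 435 = 5383
Selection 17: 5383 + 435 = 5818
Selection 18: 5818 + 435 = 6253 → 6253 − 5930 = 323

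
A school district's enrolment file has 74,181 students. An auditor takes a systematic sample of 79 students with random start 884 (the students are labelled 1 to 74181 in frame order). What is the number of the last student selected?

74126

k = 74181/79 = 939
79th selection = r + (79−1)·k = 884 + 78×939 = 884 + 73242 = 74126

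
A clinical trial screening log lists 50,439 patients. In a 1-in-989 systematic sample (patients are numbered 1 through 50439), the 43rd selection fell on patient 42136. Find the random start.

598

k = 989
r = 42136 − (43−1)×989 = 42136 − 41538 = 598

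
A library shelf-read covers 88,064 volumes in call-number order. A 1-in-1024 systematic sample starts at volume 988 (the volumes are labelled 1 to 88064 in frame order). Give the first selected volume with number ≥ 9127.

9180

k = 1024
Steps past start: ⌈(9127 − 988)/1024⌉ = ⌈8139/1024⌉ = 8
Selected volume: 988 + 8×1024 = 9180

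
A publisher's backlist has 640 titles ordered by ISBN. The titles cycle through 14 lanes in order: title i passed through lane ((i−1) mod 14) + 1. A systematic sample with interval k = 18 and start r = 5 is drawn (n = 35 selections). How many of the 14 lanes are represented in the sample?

Consecutive selections differ by k = 18, so their lane numbers differ by 18 mod 14 = 4.
gcd(18, 14) = 2, so the sample visits 14/2 = 7 distinct residues mod 14.
Start 5 is lane 5; the lanes hit are 1, 3, 5, 7, 9, 11, 13.

7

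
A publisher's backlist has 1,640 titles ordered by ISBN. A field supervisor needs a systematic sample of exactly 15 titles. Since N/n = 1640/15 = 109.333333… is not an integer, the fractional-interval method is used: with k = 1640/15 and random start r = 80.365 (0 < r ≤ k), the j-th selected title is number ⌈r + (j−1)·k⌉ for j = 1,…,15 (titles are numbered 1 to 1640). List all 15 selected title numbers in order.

81, 190, 300, 409, 518, 628, 737, 846, 956, 1065, 1174, 1284, 1393, 1502, 1612

j=1: r + 0k = 80.365 → ⌈·⌉ = 81
j=2: r + 1k = 189.698333… → ⌈·⌉ = 190
j=3: r + 2k = 299.031666… → ⌈·⌉ = 300
j=4: r + 3k = 408.365 → ⌈·⌉ = 409
j=5: r + 4k = 517.698333… → ⌈·⌉ = 518
j=6: r + 5k = 627.031666… → ⌈·⌉ = 628
j=7: r + 6k = 736.365 → ⌈·⌉ = 737
j=8: r + 7k = 845.698333… → ⌈·⌉ = 846
j=9: r + 8k = 955.031666… → ⌈·⌉ = 956
j=10: r + 9k = 1064.365 → ⌈·⌉ = 1065
j=11: r + 10k = 1173.698333… → ⌈·⌉ = 1174
j=12: r + 11k = 1283.031666… → ⌈·⌉ = 1284
j=13: r + 12k = 1392.365 → ⌈·⌉ = 1393
j=14: r + 13k = 1501.698333… → ⌈·⌉ = 1502
j=15: r + 14k = 1611.031666… → ⌈·⌉ = 1612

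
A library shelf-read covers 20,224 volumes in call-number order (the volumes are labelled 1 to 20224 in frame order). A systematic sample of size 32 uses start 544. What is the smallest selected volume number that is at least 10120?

10656

k = 20224/32 = 632
Steps past start: ⌈(10120 − 544)/632⌉ = ⌈9576/632⌉ = 16
Selected volume: 544 + 16×632 = 10656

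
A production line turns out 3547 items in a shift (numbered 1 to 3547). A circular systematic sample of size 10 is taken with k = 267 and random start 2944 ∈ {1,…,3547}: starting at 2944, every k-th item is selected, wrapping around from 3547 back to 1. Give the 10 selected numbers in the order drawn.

Selection 1: 2944
Selection 2: 2944 + 267 = 3211
Selection 3: 3211 + 267 = 3478
Selection 4: 3478 + 267 = 3745 → 3745 − 3547 = 198
Selection 5: 198 + 267 = 465
Selection 6: 465 + 267 = 732
Selection 7: 732 + 267 = 999
Selection 8: 999 + 267 = 1266
Selection 9: 1266 + 267 = 1533
Selection 10: 1533 + 267 = 1800

2944, 3211, 3478, 198, 465, 732, 999, 1266, 1533, 1800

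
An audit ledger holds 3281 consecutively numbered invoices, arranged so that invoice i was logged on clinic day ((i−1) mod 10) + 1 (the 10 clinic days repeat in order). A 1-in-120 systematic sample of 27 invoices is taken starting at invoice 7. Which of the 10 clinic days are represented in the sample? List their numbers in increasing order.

7

Consecutive selections differ by k = 120, so their clinic day numbers differ by 120 mod 10 = 0.
gcd(120, 10) = 10, so the sample visits 10/10 = 1 distinct residues mod 10.
Start 7 is clinic day 7; the clinic days hit are 7.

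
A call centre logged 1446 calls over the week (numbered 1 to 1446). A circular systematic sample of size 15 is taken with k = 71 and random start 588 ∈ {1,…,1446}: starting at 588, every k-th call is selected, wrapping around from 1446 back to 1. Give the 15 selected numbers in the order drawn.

588, 659, 730, 801, 872, 943, 1014, 1085, 1156, 1227, 1298, 1369, 1440, 65, 136

Selection 1: 588
Selection 2: 588 + 71 = 659
Selection 3: 659 + 71 = 730
Selection 4: 730 + 71 = 801
Selection 5: 801 + 71 = 872
Selection 6: 872 + 71 = 943
Selection 7: 943 + 71 = 1014
Selection 8: 1014 + 71 = 1085
Selection 9: 1085 + 71 = 1156
Selection 10: 1156 + 71 = 1227
Selection 11: 1227 + 71 = 1298
Selection 12: 1298 + 71 = 1369
Selection 13: 1369 + 71 = 1440
Selection 14: 1440 + 71 = 1511 → 1511 − 1446 = 65
Selection 15: 65 + 71 = 136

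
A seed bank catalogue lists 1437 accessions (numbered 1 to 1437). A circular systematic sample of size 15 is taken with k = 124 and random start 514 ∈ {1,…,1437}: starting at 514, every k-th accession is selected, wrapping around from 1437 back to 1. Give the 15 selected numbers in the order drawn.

514, 638, 762, 886, 1010, 1134, 1258, 1382, 69, 193, 317, 441, 565, 689, 813

Selection 1: 514
Selection 2: 514 + 124 = 638
Selection 3: 638 + 124 = 762
Selection 4: 762 + 124 = 886
Selection 5: 886 + 124 = 1010
Selection 6: 1010 + 124 = 1134
Selection 7: 1134 + 124 = 1258
Selection 8: 1258 + 124 = 1382
Selection 9: 1382 + 124 = 1506 → 1506 − 1437 = 69
Selection 10: 69 + 124 = 193
Selection 11: 193 + 124 = 317
Selection 12: 317 + 124 = 441
Selection 13: 441 + 124 = 565
Selection 14: 565 + 124 = 689
Selection 15: 689 + 124 = 813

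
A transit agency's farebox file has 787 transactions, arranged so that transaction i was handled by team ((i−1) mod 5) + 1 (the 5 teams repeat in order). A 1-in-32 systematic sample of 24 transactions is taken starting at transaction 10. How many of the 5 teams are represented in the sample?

5

Consecutive selections differ by k = 32, so their team numbers differ by 32 mod 5 = 2.
gcd(32, 5) = 1, so the sample visits 5/1 = 5 distinct residues mod 5.
Start 10 is team 5; the teams hit are 1, 2, 3, 4, 5.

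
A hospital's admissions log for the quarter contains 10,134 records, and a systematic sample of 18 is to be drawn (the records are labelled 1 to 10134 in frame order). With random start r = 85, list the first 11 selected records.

85, 648, 1211, 1774, 2337, 2900, 3463, 4026, 4589, 5152, 5715

k = N/n = 10134/18 = 563
record 1: 85
record 2: 85 + 563 = 648
record 3: 648 + 563 = 1211
record 4: 1211 + 563 = 1774
record 5: 1774 + 563 = 2337
record 6: 2337 + 563 = 2900
record 7: 2900 + 563 = 3463
record 8: 3463 + 563 = 4026
record 9: 4026 + 563 = 4589
record 10: 4589 + 563 = 5152
record 11: 5152 + 563 = 5715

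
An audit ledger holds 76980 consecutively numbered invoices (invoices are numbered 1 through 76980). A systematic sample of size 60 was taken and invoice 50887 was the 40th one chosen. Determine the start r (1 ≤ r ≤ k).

k = 76980/60 = 1283
r = 50887 − (40−1)×1283 = 50887 − 50037 = 850

850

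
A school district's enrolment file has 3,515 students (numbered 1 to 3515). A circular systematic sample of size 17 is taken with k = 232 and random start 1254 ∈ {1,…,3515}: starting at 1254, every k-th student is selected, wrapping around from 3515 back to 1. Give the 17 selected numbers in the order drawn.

Selection 1: 1254
Selection 2: 1254 + 232 = 1486
Selection 3: 1486 + 232 = 1718
Selection 4: 1718 + 232 = 1950
Selection 5: 1950 + 232 = 2182
Selection 6: 2182 + 232 = 2414
Selection 7: 2414 + 232 = 2646
Selection 8: 2646 + 232 = 2878
Selection 9: 2878 + 232 = 3110
Selection 10: 3110 + 232 = 3342
Selection 11: 3342 + 232 = 3574 → 3574 − 3515 = 59
Selection 12: 59 + 232 = 291
Selection 13: 291 + 232 = 523
Selection 14: 523 + 232 = 755
Selection 15: 755 + 232 = 987
Selection 16: 987 + 232 = 1219
Selection 17: 1219 + 232 = 1451

1254, 1486, 1718, 1950, 2182, 2414, 2646, 2878, 3110, 3342, 59, 291, 523, 755, 987, 1219, 1451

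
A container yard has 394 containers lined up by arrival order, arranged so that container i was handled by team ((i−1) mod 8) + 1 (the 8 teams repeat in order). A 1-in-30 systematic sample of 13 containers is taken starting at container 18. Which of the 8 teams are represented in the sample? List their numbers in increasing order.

Consecutive selections differ by k = 30, so their team numbers differ by 30 mod 8 = 6.
gcd(30, 8) = 2, so the sample visits 8/2 = 4 distinct residues mod 8.
Start 18 is team 2; the teams hit are 2, 4, 6, 8.

2, 4, 6, 8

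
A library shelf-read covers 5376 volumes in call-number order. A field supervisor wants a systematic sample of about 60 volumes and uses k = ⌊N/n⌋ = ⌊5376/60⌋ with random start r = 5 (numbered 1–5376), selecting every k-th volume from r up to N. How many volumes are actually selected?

61

k = ⌊5376/60⌋ = 89
Achieved size = ⌊(5376 − 5)/89⌋ + 1 = ⌊5371/89⌋ + 1 = 60 + 1 = 61
(last selection: 5 + 60×89 = 5345 ≤ 5376; next would be 5434 > 5376)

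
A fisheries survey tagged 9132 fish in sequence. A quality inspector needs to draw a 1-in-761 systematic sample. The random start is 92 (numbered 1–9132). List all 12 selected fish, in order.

92, 853, 1614, 2375, 3136, 3897, 4658, 5419, 6180, 6941, 7702, 8463

fish 1: 92
fish 2: 92 + 761 = 853
fish 3: 853 + 761 = 1614
fish 4: 1614 + 761 = 2375
fish 5: 2375 + 761 = 3136
fish 6: 3136 + 761 = 3897
fish 7: 3897 + 761 = 4658
fish 8: 4658 + 761 = 5419
fish 9: 5419 + 761 = 6180
fish 10: 6180 + 761 = 6941
fish 11: 6941 + 761 = 7702
fish 12: 7702 + 761 = 8463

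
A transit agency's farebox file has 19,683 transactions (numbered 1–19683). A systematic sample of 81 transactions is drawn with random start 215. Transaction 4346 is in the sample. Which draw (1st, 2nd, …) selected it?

18

k = 19683/81 = 243
position = (4346 − 215)/243 + 1 = 4131/243 + 1 = 17 + 1 = 18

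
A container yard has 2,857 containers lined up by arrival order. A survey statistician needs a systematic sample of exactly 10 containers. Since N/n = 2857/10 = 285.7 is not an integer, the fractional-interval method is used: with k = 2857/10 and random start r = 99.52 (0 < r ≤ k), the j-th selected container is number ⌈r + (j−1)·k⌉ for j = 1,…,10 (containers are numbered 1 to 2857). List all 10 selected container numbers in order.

100, 386, 671, 957, 1243, 1529, 1814, 2100, 2386, 2671

j=1: r + 0k = 99.52 → ⌈·⌉ = 100
j=2: r + 1k = 385.22 → ⌈·⌉ = 386
j=3: r + 2k = 670.92 → ⌈·⌉ = 671
j=4: r + 3k = 956.62 → ⌈·⌉ = 957
j=5: r + 4k = 1242.32 → ⌈·⌉ = 1243
j=6: r + 5k = 1528.02 → ⌈·⌉ = 1529
j=7: r + 6k = 1813.72 → ⌈·⌉ = 1814
j=8: r + 7k = 2099.42 → ⌈·⌉ = 2100
j=9: r + 8k = 2385.12 → ⌈·⌉ = 2386
j=10: r + 9k = 2670.82 → ⌈·⌉ = 2671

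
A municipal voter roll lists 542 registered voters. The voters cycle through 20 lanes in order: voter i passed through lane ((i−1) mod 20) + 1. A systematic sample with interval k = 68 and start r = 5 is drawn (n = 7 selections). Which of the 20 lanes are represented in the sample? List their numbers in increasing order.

1, 5, 9, 13, 17

Consecutive selections differ by k = 68, so their lane numbers differ by 68 mod 20 = 8.
gcd(68, 20) = 4, so the sample visits 20/4 = 5 distinct residues mod 20.
Start 5 is lane 5; the lanes hit are 1, 5, 9, 13, 17.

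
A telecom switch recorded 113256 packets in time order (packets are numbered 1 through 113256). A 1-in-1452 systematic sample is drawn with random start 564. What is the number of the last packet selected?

112368

k = 1452
78th selection = r + (78−1)·k = 564 + 77×1452 = 564 + 111804 = 112368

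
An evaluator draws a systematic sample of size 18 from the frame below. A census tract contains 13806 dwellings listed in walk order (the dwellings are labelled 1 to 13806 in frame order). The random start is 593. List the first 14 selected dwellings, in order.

593, 1360, 2127, 2894, 3661, 4428, 5195, 5962, 6729, 7496, 8263, 9030, 9797, 10564

k = N/n = 13806/18 = 767
dwelling 1: 593
dwelling 2: 593 + 767 = 1360
dwelling 3: 1360 + 767 = 2127
dwelling 4: 2127 + 767 = 2894
dwelling 5: 2894 + 767 = 3661
dwelling 6: 3661 + 767 = 4428
dwelling 7: 4428 + 767 = 5195
dwelling 8: 5195 + 767 = 5962
dwelling 9: 5962 + 767 = 6729
dwelling 10: 6729 + 767 = 7496
dwelling 11: 7496 + 767 = 8263
dwelling 12: 8263 + 767 = 9030
dwelling 13: 9030 + 767 = 9797
dwelling 14: 9797 + 767 = 10564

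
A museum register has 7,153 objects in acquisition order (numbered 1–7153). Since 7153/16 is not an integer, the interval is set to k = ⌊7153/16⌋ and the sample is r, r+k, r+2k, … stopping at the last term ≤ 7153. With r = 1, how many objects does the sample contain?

k = ⌊7153/16⌋ = 447
Achieved size = ⌊(7153 − 1)/447⌋ + 1 = ⌊7152/447⌋ + 1 = 16 + 1 = 17
(last selection: 1 + 16×447 = 7153 ≤ 7153; next would be 7600 > 7153)

17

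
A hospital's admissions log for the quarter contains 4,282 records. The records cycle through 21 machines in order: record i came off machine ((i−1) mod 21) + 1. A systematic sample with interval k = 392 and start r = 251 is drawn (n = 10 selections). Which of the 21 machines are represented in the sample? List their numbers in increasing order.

Consecutive selections differ by k = 392, so their machine numbers differ by 392 mod 21 = 14.
gcd(392, 21) = 7, so the sample visits 21/7 = 3 distinct residues mod 21.
Start 251 is machine 20; the machines hit are 6, 13, 20.

6, 13, 20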